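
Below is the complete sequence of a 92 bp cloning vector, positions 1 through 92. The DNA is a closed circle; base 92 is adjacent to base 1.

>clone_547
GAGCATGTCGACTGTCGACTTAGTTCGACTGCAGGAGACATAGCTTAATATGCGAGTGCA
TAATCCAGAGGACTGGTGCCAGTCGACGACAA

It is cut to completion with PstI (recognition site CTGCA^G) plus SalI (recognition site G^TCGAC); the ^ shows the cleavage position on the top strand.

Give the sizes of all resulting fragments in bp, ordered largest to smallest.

The PstI site (CTGCAG) starts at position 29.
PstI cuts after base 5 of each site (before the last base), so after position 33.
SalI sites (GTCGAC) start at positions 7, 14, 82.
SalI cuts after the first base of each site, so after positions 7, 14, 82.
Combined cut positions: 7, 14, 33, 82.
Circular molecule, 4 cuts → 4 fragments:
  8–14 → 7 bp
  15–33 → 19 bp
  34–82 → 49 bp
  83–92 then 1–7 → 10 + 7 = 17 bp
Sorted largest to smallest: 49, 19, 17, 7 bp.

49, 19, 17, 7 bp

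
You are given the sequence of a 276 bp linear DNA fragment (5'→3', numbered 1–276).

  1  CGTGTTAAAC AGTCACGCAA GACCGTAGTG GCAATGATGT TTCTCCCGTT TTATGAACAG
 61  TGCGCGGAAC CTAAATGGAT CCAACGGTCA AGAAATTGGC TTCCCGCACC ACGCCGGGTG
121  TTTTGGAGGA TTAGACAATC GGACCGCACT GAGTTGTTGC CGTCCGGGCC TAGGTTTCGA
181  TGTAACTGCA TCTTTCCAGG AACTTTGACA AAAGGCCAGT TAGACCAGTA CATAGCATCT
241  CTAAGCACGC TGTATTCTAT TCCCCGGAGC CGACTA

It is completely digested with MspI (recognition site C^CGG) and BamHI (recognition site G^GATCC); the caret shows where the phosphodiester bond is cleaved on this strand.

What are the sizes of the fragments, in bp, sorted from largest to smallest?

100, 77, 50, 37, 12 bp

MspI sites (CCGG) start at positions 114, 164, 264.
MspI cuts after the first base of each site, so after positions 114, 164, 264.
The BamHI site (GGATCC) starts at position 77.
BamHI cuts after the first base of each site, so after position 77.
Combined cut positions: 77, 114, 164, 264.
Linear molecule, 4 cuts → 5 fragments:
  1–77 → 77 bp
  78–114 → 37 bp
  115–164 → 50 bp
  165–264 → 100 bp
  265–276 → 12 bp
Sorted largest to smallest: 100, 77, 50, 37, 12 bp.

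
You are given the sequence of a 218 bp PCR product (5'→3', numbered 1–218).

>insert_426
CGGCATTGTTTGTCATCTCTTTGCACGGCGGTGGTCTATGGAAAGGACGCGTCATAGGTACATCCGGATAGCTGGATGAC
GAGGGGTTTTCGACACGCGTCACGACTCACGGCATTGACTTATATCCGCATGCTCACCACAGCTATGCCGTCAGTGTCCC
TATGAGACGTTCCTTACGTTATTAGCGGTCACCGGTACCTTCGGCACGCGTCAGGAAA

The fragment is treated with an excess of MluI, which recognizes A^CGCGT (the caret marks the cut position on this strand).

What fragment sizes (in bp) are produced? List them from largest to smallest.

111, 48, 47, 12 bp

MluI sites (ACGCGT) start at positions 47, 95, 206.
MluI cuts after the first base of each site, so after positions 47, 95, 206.
Linear molecule, 3 cuts → 4 fragments:
  1–47 → 47 bp
  48–95 → 48 bp
  96–206 → 111 bp
  207–218 → 12 bp
Sorted largest to smallest: 111, 48, 47, 12 bp.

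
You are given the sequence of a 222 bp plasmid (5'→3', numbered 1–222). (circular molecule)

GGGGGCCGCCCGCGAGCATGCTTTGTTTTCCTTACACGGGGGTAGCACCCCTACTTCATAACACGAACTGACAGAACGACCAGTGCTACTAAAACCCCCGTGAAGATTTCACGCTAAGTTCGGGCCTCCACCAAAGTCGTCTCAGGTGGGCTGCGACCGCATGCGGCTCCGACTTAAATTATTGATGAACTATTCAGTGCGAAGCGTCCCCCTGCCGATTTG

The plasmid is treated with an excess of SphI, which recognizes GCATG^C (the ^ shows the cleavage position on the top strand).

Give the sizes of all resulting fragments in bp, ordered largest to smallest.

143, 79 bp

SphI sites (GCATGC) start at positions 16, 159.
SphI cuts after base 5 of each site (before the last base), so after positions 20, 163.
Circular molecule, 2 cuts → 2 fragments:
  21–163 → 143 bp
  164–222 then 1–20 → 59 + 20 = 79 bp
Sorted largest to smallest: 143, 79 bp.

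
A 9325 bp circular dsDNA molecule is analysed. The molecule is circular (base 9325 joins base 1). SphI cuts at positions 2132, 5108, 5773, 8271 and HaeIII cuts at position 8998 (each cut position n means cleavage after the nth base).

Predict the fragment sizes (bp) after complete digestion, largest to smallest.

2976, 2498, 2459, 727, 665 bp

Combined cut positions (sorted): 2132, 5108, 5773, 8271, 8998.
Circular molecule, 5 cuts → 5 fragments:
  5108 − 2132 = 2976 bp
  5773 − 5108 = 665 bp
  8271 − 5773 = 2498 bp
  8998 − 8271 = 727 bp
  wrap: 9325 − 8998 + 2132 = 2459 bp
Sorted largest to smallest: 2976, 2498, 2459, 727, 665 bp.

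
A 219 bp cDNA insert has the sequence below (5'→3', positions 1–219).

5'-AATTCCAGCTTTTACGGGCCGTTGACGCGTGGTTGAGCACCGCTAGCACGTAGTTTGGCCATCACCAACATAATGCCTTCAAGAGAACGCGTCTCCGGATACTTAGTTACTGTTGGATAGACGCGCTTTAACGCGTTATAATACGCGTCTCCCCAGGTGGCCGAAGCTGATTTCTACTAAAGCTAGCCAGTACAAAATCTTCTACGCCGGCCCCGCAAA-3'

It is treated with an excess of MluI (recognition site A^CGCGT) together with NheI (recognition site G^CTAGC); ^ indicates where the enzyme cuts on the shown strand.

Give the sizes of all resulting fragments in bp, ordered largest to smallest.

45, 44, 39, 37, 25, 17, 12 bp

MluI sites (ACGCGT) start at positions 25, 87, 131, 143.
MluI cuts after the first base of each site, so after positions 25, 87, 131, 143.
NheI sites (GCTAGC) start at positions 42, 182.
NheI cuts after the first base of each site, so after positions 42, 182.
Combined cut positions: 25, 42, 87, 131, 143, 182.
Linear molecule, 6 cuts → 7 fragments:
  1–25 → 25 bp
  26–42 → 17 bp
  43–87 → 45 bp
  88–131 → 44 bp
  132–143 → 12 bp
  144–182 → 39 bp
  183–219 → 37 bp
Sorted largest to smallest: 45, 44, 39, 37, 25, 17, 12 bp.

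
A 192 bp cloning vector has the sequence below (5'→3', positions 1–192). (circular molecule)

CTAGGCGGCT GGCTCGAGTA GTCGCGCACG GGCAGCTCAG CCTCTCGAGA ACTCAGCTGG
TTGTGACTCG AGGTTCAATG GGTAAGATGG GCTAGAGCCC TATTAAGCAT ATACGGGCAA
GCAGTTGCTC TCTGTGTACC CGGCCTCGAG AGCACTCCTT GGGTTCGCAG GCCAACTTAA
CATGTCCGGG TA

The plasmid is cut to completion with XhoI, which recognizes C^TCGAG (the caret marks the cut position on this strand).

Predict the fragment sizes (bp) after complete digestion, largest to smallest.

XhoI sites (CTCGAG) start at positions 13, 44, 67, 145.
XhoI cuts after the first base of each site, so after positions 13, 44, 67, 145.
Circular molecule, 4 cuts → 4 fragments:
  14–44 → 31 bp
  45–67 → 23 bp
  68–145 → 78 bp
  146–192 then 1–13 → 47 + 13 = 60 bp
Sorted largest to smallest: 78, 60, 31, 23 bp.

78, 60, 31, 23 bp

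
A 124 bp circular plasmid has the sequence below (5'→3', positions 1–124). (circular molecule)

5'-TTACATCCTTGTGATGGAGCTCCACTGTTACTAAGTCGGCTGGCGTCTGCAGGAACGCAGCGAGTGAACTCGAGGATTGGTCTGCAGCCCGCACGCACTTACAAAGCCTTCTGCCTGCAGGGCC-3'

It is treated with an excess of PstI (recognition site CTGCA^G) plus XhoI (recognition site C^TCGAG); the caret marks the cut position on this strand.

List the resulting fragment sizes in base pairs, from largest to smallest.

PstI sites (CTGCAG) start at positions 47, 82, 115.
PstI cuts after base 5 of each site (before the last base), so after positions 51, 86, 119.
The XhoI site (CTCGAG) starts at position 69.
XhoI cuts after the first base of each site, so after position 69.
Combined cut positions: 51, 69, 86, 119.
Circular molecule, 4 cuts → 4 fragments:
  52–69 → 18 bp
  70–86 → 17 bp
  87–119 → 33 bp
  120–124 then 1–51 → 5 + 51 = 56 bp
Sorted largest to smallest: 56, 33, 18, 17 bp.

56, 33, 18, 17 bp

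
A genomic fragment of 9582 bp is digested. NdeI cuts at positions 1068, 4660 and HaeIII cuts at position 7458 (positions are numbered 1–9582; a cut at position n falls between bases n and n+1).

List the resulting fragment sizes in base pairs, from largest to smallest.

3592, 2798, 2124, 1068 bp

Combined cut positions (sorted): 1068, 4660, 7458.
Linear molecule, 3 cuts → 4 fragments:
  1068 − 0 = 1068 bp
  4660 − 1068 = 3592 bp
  7458 − 4660 = 2798 bp
  9582 − 7458 = 2124 bp
Sorted largest to smallest: 3592, 2798, 2124, 1068 bp.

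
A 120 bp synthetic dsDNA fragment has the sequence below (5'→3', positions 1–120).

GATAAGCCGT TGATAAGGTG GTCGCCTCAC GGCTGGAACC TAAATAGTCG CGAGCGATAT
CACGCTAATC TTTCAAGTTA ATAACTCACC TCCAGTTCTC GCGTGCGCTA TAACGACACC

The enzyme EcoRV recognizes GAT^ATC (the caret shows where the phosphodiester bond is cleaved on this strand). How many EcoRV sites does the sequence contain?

1

GATATC occurs starting at position 56.
EcoRV cuts at 1 site.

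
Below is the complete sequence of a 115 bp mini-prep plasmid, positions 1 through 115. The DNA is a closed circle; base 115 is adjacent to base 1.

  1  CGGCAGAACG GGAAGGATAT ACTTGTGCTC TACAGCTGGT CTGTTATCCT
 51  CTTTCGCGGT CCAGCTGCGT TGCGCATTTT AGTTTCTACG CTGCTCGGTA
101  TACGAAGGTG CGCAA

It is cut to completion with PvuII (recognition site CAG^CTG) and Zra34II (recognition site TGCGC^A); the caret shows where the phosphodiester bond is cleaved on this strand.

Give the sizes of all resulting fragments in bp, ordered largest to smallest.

PvuII sites (CAGCTG) start at positions 33, 62.
PvuII cuts after base 3 of each site, so after positions 35, 64.
Zra34II sites (TGCGCA) start at positions 71, 109.
Zra34II cuts after base 5 of each site (before the last base), so after positions 75, 113.
Combined cut positions: 35, 64, 75, 113.
Circular molecule, 4 cuts → 4 fragments:
  36–64 → 29 bp
  65–75 → 11 bp
  76–113 → 38 bp
  114–115 then 1–35 → 2 + 35 = 37 bp
Sorted largest to smallest: 38, 37, 29, 11 bp.

38, 37, 29, 11 bp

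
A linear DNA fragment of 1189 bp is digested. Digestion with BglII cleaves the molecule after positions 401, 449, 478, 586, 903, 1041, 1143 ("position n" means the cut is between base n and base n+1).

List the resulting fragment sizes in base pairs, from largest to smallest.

Linear molecule, 7 cuts → 8 fragments:
  401 − 0 = 401 bp
  449 − 401 = 48 bp
  478 − 449 = 29 bp
  586 − 478 = 108 bp
  903 − 586 = 317 bp
  1041 − 903 = 138 bp
  1143 − 1041 = 102 bp
  1189 − 1143 = 46 bp
Sorted largest to smallest: 401, 317, 138, 108, 102, 48, 46, 29 bp.

401, 317, 138, 108, 102, 48, 46, 29 bp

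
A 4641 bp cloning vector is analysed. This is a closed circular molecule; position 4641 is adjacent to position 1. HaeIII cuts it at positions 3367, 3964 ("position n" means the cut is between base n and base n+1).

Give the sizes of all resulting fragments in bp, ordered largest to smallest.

4044, 597 bp

Circular molecule, 2 cuts → 2 fragments:
  3964 − 3367 = 597 bp
  wrap: 4641 − 3964 + 3367 = 4044 bp
Sorted largest to smallest: 4044, 597 bp.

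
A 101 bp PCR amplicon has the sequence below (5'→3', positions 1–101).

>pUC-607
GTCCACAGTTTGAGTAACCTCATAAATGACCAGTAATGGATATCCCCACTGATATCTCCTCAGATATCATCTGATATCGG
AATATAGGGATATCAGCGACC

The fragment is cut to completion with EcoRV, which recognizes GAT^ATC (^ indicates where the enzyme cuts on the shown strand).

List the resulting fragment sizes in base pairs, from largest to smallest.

EcoRV sites (GATATC) start at positions 39, 51, 63, 73, 89.
EcoRV cuts after base 3 of each site, so after positions 41, 53, 65, 75, 91.
Linear molecule, 5 cuts → 6 fragments:
  1–41 → 41 bp
  42–53 → 12 bp
  54–65 → 12 bp
  66–75 → 10 bp
  76–91 → 16 bp
  92–101 → 10 bp
Sorted largest to smallest: 41, 16, 12, 12, 10, 10 bp.

41, 16, 12, 12, 10, 10 bp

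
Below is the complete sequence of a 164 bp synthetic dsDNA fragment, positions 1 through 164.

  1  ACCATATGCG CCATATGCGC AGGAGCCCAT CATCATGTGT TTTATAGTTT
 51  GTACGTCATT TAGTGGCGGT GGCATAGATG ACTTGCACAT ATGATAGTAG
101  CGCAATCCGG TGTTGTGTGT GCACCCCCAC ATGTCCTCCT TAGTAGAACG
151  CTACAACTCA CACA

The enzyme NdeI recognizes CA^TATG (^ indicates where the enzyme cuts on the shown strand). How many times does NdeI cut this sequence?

CATATG occurs starting at positions 3, 12, 88.
NdeI cuts at 3 sites.

3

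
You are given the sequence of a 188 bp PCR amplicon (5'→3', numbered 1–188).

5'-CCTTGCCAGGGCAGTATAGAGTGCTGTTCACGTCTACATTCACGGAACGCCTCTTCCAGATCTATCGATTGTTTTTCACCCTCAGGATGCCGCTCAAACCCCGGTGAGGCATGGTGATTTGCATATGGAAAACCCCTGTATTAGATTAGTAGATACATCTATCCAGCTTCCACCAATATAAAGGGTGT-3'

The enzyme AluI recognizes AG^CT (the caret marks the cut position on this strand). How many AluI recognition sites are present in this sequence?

1

AGCT occurs starting at position 165.
AluI cuts at 1 site.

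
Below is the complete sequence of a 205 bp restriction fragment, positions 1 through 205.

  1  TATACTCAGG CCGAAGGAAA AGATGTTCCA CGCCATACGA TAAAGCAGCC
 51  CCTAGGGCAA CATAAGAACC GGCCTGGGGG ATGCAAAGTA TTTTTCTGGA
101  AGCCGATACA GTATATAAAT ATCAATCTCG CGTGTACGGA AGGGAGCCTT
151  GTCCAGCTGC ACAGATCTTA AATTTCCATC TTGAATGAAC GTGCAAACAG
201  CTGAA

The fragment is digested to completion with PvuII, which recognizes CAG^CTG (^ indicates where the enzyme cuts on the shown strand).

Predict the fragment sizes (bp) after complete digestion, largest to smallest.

156, 44, 5 bp

PvuII sites (CAGCTG) start at positions 154, 198.
PvuII cuts after base 3 of each site, so after positions 156, 200.
Linear molecule, 2 cuts → 3 fragments:
  1–156 → 156 bp
  157–200 → 44 bp
  201–205 → 5 bp
Sorted largest to smallest: 156, 44, 5 bp.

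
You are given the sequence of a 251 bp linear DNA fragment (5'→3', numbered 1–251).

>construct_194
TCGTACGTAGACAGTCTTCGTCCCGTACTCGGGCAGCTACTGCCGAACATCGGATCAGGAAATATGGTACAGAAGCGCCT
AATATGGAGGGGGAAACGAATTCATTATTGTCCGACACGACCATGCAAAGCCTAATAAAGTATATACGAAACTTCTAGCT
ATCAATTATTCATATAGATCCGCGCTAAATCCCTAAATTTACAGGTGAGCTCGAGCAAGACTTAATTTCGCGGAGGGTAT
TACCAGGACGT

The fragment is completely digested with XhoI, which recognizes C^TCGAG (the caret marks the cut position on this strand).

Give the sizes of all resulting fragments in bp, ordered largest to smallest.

The XhoI site (CTCGAG) starts at position 210.
XhoI cuts after the first base of each site, so after position 210.
Linear molecule, 1 cut → 2 fragments:
  1–210 → 210 bp
  211–251 → 41 bp
Sorted largest to smallest: 210, 41 bp.

210, 41 bp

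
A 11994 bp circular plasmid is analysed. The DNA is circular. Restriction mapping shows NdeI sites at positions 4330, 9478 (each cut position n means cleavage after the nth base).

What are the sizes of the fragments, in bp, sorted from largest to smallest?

6846, 5148 bp

Circular molecule, 2 cuts → 2 fragments:
  9478 − 4330 = 5148 bp
  wrap: 11994 − 9478 + 4330 = 6846 bp
Sorted largest to smallest: 6846, 5148 bp.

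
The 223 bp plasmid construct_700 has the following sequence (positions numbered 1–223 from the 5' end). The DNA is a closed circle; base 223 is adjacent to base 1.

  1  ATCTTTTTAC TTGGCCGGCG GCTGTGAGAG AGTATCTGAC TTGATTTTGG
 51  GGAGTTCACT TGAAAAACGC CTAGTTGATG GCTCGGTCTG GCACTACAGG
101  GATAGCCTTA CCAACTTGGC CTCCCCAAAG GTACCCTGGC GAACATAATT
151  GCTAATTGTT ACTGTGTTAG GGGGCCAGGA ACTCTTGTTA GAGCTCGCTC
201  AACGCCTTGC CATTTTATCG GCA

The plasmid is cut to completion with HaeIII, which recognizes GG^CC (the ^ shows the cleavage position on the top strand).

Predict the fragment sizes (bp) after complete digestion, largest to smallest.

105, 63, 55 bp

HaeIII sites (GGCC) start at positions 13, 118, 173.
HaeIII cuts after base 2 of each site, so after positions 14, 119, 174.
Circular molecule, 3 cuts → 3 fragments:
  15–119 → 105 bp
  120–174 → 55 bp
  175–223 then 1–14 → 49 + 14 = 63 bp
Sorted largest to smallest: 105, 63, 55 bp.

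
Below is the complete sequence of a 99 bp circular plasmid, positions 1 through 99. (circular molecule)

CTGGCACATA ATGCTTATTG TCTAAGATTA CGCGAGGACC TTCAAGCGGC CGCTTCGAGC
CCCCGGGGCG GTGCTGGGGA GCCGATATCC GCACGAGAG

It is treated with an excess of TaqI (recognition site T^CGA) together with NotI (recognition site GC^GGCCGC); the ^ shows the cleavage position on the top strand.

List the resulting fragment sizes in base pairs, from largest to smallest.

The TaqI site (TCGA) starts at position 55.
TaqI cuts after the first base of each site, so after position 55.
The NotI site (GCGGCCGC) starts at position 46.
NotI cuts after base 2 of each site, so after position 47.
Combined cut positions: 47, 55.
Circular molecule, 2 cuts → 2 fragments:
  48–55 → 8 bp
  56–99 then 1–47 → 44 + 47 = 91 bp
Sorted largest to smallest: 91, 8 bp.

91, 8 bp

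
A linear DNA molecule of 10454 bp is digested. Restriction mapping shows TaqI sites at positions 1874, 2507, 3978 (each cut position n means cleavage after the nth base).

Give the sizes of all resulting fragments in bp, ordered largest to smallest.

Linear molecule, 3 cuts → 4 fragments:
  1874 − 0 = 1874 bp
  2507 − 1874 = 633 bp
  3978 − 2507 = 1471 bp
  10454 − 3978 = 6476 bp
Sorted largest to smallest: 6476, 1874, 1471, 633 bp.

6476, 1874, 1471, 633 bp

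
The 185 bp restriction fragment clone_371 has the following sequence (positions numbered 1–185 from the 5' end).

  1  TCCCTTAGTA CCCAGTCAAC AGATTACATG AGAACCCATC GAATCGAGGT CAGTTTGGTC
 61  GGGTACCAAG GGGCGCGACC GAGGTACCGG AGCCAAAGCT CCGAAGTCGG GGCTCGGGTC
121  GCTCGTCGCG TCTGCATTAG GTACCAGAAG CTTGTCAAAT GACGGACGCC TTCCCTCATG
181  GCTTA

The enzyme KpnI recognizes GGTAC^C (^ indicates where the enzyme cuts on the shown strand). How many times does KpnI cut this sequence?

3

GGTACC occurs starting at positions 62, 83, 140.
KpnI cuts at 3 sites.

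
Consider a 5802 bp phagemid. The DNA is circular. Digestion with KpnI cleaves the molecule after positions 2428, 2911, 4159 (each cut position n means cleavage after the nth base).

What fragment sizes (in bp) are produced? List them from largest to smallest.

Circular molecule, 3 cuts → 3 fragments:
  2911 − 2428 = 483 bp
  4159 − 2911 = 1248 bp
  wrap: 5802 − 4159 + 2428 = 4071 bp
Sorted largest to smallest: 4071, 1248, 483 bp.

4071, 1248, 483 bp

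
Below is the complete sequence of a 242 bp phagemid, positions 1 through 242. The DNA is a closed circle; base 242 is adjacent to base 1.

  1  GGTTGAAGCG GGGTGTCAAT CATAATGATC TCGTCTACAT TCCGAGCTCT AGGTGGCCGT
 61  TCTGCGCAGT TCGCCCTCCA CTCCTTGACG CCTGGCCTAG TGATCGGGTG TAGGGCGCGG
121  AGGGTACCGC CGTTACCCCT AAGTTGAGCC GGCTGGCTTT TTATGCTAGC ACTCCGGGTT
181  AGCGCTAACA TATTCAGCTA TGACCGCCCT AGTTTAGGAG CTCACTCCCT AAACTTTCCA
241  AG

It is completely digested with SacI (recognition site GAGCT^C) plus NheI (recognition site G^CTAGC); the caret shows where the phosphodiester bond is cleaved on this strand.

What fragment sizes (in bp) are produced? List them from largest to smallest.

SacI sites (GAGCTC) start at positions 44, 218.
SacI cuts after base 5 of each site (before the last base), so after positions 48, 222.
The NheI site (GCTAGC) starts at position 165.
NheI cuts after the first base of each site, so after position 165.
Combined cut positions: 48, 165, 222.
Circular molecule, 3 cuts → 3 fragments:
  49–165 → 117 bp
  166–222 → 57 bp
  223–242 then 1–48 → 20 + 48 = 68 bp
Sorted largest to smallest: 117, 68, 57 bp.

117, 68, 57 bp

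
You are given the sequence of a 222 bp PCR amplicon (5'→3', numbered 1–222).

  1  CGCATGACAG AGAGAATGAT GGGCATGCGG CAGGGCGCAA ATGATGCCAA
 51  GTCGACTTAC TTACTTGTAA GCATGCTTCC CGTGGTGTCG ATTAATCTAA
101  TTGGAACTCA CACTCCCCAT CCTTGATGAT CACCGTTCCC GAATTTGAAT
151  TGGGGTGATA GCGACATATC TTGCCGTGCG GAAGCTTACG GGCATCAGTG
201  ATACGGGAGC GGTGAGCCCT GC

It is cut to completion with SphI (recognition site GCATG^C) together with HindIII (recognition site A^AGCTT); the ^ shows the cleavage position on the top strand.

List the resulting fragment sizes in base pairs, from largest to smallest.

107, 48, 40, 27 bp

SphI sites (GCATGC) start at positions 23, 71.
SphI cuts after base 5 of each site (before the last base), so after positions 27, 75.
The HindIII site (AAGCTT) starts at position 182.
HindIII cuts after the first base of each site, so after position 182.
Combined cut positions: 27, 75, 182.
Linear molecule, 3 cuts → 4 fragments:
  1–27 → 27 bp
  28–75 → 48 bp
  76–182 → 107 bp
  183–222 → 40 bp
Sorted largest to smallest: 107, 48, 40, 27 bp.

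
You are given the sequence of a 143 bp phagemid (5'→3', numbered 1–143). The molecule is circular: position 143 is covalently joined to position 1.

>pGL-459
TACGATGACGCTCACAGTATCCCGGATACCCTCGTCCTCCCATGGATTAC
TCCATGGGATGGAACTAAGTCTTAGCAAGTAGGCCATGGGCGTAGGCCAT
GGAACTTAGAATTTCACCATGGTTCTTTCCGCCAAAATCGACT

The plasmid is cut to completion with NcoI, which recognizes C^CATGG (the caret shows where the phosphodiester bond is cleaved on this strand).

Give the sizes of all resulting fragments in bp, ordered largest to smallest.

NcoI sites (CCATGG) start at positions 40, 52, 84, 97, 117.
NcoI cuts after the first base of each site, so after positions 40, 52, 84, 97, 117.
Circular molecule, 5 cuts → 5 fragments:
  41–52 → 12 bp
  53–84 → 32 bp
  85–97 → 13 bp
  98–117 → 20 bp
  118–143 then 1–40 → 26 + 40 = 66 bp
Sorted largest to smallest: 66, 32, 20, 13, 12 bp.

66, 32, 20, 13, 12 bp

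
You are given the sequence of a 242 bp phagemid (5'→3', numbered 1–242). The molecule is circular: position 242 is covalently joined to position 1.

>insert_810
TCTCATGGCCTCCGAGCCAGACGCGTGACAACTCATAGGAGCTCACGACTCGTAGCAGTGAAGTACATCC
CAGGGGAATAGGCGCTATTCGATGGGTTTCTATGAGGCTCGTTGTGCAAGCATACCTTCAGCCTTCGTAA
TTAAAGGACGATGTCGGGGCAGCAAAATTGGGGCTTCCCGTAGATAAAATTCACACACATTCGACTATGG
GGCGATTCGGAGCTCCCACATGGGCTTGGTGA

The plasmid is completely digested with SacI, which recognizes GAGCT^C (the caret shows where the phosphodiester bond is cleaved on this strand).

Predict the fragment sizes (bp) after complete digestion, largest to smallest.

181, 61 bp

SacI sites (GAGCTC) start at positions 39, 220.
SacI cuts after base 5 of each site (before the last base), so after positions 43, 224.
Circular molecule, 2 cuts → 2 fragments:
  44–224 → 181 bp
  225–242 then 1–43 → 18 + 43 = 61 bp
Sorted largest to smallest: 181, 61 bp.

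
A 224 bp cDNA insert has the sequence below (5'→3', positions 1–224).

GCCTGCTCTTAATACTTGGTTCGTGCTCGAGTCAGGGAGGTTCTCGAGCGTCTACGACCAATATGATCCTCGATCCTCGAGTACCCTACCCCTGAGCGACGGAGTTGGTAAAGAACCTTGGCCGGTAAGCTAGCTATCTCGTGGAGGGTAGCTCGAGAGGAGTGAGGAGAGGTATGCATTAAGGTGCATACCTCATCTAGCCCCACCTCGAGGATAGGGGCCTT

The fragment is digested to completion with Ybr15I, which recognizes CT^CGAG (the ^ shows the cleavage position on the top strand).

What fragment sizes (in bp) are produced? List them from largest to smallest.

Ybr15I sites (CTCGAG) start at positions 26, 43, 76, 152, 207.
Ybr15I cuts after base 2 of each site, so after positions 27, 44, 77, 153, 208.
Linear molecule, 5 cuts → 6 fragments:
  1–27 → 27 bp
  28–44 → 17 bp
  45–77 → 33 bp
  78–153 → 76 bp
  154–208 → 55 bp
  209–224 → 16 bp
Sorted largest to smallest: 76, 55, 33, 27, 17, 16 bp.

76, 55, 33, 27, 17, 16 bp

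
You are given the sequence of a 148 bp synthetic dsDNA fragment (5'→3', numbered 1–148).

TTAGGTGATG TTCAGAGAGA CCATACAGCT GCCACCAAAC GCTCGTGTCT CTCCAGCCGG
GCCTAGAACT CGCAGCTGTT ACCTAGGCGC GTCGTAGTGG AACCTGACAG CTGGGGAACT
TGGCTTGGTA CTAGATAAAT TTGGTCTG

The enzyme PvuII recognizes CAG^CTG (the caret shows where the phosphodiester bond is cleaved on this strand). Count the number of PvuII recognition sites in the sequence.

3

CAGCTG occurs starting at positions 26, 73, 108.
PvuII cuts at 3 sites.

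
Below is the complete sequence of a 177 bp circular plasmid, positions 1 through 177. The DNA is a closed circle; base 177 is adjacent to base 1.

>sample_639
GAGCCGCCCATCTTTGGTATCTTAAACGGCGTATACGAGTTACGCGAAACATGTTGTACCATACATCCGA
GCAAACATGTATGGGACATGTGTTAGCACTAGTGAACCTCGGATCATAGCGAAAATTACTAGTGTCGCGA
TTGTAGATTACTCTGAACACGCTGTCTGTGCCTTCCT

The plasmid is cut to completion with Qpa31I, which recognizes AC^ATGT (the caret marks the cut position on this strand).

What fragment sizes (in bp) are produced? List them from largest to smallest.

Qpa31I sites (ACATGT) start at positions 49, 75, 86.
Qpa31I cuts after base 2 of each site, so after positions 50, 76, 87.
Circular molecule, 3 cuts → 3 fragments:
  51–76 → 26 bp
  77–87 → 11 bp
  88–177 then 1–50 → 90 + 50 = 140 bp
Sorted largest to smallest: 140, 26, 11 bp.

140, 26, 11 bp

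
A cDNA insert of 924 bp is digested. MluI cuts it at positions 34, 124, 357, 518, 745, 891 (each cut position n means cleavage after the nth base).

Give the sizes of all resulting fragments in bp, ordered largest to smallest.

233, 227, 161, 146, 90, 34, 33 bp

Linear molecule, 6 cuts → 7 fragments:
  34 − 0 = 34 bp
  124 − 34 = 90 bp
  357 − 124 = 233 bp
  518 − 357 = 161 bp
  745 − 518 = 227 bp
  891 − 745 = 146 bp
  924 − 891 = 33 bp
Sorted largest to smallest: 233, 227, 161, 146, 90, 34, 33 bp.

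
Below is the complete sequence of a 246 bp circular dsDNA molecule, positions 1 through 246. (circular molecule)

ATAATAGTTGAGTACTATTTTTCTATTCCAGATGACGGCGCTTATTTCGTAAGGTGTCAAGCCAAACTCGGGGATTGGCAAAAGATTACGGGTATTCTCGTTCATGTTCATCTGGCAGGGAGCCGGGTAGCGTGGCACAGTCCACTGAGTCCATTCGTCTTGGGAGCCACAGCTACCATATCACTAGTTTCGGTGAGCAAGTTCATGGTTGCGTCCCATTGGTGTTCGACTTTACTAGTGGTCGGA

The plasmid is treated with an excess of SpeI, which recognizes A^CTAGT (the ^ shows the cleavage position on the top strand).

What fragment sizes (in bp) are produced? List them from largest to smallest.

SpeI sites (ACTAGT) start at positions 183, 234.
SpeI cuts after the first base of each site, so after positions 183, 234.
Circular molecule, 2 cuts → 2 fragments:
  184–234 → 51 bp
  235–246 then 1–183 → 12 + 183 = 195 bp
Sorted largest to smallest: 195, 51 bp.

195, 51 bp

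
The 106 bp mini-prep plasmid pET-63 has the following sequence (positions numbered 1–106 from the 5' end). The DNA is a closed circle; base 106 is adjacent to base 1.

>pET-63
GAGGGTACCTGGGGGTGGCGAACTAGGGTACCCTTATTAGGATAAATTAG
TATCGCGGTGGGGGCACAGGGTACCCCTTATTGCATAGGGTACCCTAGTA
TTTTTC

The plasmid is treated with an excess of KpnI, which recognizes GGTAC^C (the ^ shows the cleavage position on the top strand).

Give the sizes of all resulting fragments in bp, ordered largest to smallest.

43, 23, 21, 19 bp

KpnI sites (GGTACC) start at positions 4, 27, 70, 89.
KpnI cuts after base 5 of each site (before the last base), so after positions 8, 31, 74, 93.
Circular molecule, 4 cuts → 4 fragments:
  9–31 → 23 bp
  32–74 → 43 bp
  75–93 → 19 bp
  94–106 then 1–8 → 13 + 8 = 21 bp
Sorted largest to smallest: 43, 23, 21, 19 bp.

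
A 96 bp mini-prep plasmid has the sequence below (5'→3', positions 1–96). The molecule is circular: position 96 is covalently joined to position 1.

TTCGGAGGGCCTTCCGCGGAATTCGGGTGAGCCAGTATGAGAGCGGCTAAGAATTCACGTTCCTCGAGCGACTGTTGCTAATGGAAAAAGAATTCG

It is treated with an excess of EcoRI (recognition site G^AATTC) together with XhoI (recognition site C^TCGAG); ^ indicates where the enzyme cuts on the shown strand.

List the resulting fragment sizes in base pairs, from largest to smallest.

EcoRI sites (GAATTC) start at positions 19, 51, 90.
EcoRI cuts after the first base of each site, so after positions 19, 51, 90.
The XhoI site (CTCGAG) starts at position 63.
XhoI cuts after the first base of each site, so after position 63.
Combined cut positions: 19, 51, 63, 90.
Circular molecule, 4 cuts → 4 fragments:
  20–51 → 32 bp
  52–63 → 12 bp
  64–90 → 27 bp
  91–96 then 1–19 → 6 + 19 = 25 bp
Sorted largest to smallest: 32, 27, 25, 12 bp.

32, 27, 25, 12 bp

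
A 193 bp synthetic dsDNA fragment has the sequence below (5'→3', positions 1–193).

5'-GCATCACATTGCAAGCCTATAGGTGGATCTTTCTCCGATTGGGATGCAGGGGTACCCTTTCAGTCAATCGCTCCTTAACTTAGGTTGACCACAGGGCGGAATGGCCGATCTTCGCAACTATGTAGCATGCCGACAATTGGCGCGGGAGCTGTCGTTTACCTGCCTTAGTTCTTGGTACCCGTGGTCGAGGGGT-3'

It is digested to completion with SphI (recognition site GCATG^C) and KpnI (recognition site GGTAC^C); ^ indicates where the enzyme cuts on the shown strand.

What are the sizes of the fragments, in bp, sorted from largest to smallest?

74, 55, 49, 15 bp

The SphI site (GCATGC) starts at position 125.
SphI cuts after base 5 of each site (before the last base), so after position 129.
KpnI sites (GGTACC) start at positions 51, 174.
KpnI cuts after base 5 of each site (before the last base), so after positions 55, 178.
Combined cut positions: 55, 129, 178.
Linear molecule, 3 cuts → 4 fragments:
  1–55 → 55 bp
  56–129 → 74 bp
  130–178 → 49 bp
  179–193 → 15 bp
Sorted largest to smallest: 74, 55, 49, 15 bp.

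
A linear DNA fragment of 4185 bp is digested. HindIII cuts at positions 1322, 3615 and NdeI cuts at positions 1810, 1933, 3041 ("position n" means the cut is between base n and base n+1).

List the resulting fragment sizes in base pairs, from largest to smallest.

Combined cut positions (sorted): 1322, 1810, 1933, 3041, 3615.
Linear molecule, 5 cuts → 6 fragments:
  1322 − 0 = 1322 bp
  1810 − 1322 = 488 bp
  1933 − 1810 = 123 bp
  3041 − 1933 = 1108 bp
  3615 − 3041 = 574 bp
  4185 − 3615 = 570 bp
Sorted largest to smallest: 1322, 1108, 574, 570, 488, 123 bp.

1322, 1108, 574, 570, 488, 123 bp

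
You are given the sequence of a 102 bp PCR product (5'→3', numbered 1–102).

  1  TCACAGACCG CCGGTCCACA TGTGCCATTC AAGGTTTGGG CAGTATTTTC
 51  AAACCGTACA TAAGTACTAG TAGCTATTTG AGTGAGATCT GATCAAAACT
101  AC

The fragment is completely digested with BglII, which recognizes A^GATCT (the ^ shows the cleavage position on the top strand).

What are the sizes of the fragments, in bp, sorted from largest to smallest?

85, 17 bp

The BglII site (AGATCT) starts at position 85.
BglII cuts after the first base of each site, so after position 85.
Linear molecule, 1 cut → 2 fragments:
  1–85 → 85 bp
  86–102 → 17 bp
Sorted largest to smallest: 85, 17 bp.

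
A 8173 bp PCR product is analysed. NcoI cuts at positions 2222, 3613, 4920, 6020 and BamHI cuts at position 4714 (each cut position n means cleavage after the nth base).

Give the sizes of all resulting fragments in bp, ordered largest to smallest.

Combined cut positions (sorted): 2222, 3613, 4714, 4920, 6020.
Linear molecule, 5 cuts → 6 fragments:
  2222 − 0 = 2222 bp
  3613 − 2222 = 1391 bp
  4714 − 3613 = 1101 bp
  4920 − 4714 = 206 bp
  6020 − 4920 = 1100 bp
  8173 − 6020 = 2153 bp
Sorted largest to smallest: 2222, 2153, 1391, 1101, 1100, 206 bp.

2222, 2153, 1391, 1101, 1100, 206 bp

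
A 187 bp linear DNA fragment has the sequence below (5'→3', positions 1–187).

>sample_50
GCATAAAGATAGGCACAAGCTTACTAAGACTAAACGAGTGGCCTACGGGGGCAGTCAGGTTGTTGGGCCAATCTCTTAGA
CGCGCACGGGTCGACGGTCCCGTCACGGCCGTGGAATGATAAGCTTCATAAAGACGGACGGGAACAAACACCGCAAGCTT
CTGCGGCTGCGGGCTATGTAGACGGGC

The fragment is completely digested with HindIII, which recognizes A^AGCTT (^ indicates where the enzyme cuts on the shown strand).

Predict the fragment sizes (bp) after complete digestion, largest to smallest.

104, 34, 32, 17 bp

HindIII sites (AAGCTT) start at positions 17, 121, 155.
HindIII cuts after the first base of each site, so after positions 17, 121, 155.
Linear molecule, 3 cuts → 4 fragments:
  1–17 → 17 bp
  18–121 → 104 bp
  122–155 → 34 bp
  156–187 → 32 bp
Sorted largest to smallest: 104, 34, 32, 17 bp.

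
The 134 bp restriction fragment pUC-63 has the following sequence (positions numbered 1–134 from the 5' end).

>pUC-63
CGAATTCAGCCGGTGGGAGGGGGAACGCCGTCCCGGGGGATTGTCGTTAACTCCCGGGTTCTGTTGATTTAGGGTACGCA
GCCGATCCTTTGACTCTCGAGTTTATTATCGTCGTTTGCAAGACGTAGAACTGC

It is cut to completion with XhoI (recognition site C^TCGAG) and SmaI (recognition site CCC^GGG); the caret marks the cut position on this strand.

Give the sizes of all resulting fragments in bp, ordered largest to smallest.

41, 38, 34, 21 bp

The XhoI site (CTCGAG) starts at position 96.
XhoI cuts after the first base of each site, so after position 96.
SmaI sites (CCCGGG) start at positions 32, 53.
SmaI cuts after base 3 of each site, so after positions 34, 55.
Combined cut positions: 34, 55, 96.
Linear molecule, 3 cuts → 4 fragments:
  1–34 → 34 bp
  35–55 → 21 bp
  56–96 → 41 bp
  97–134 → 38 bp
Sorted largest to smallest: 41, 38, 34, 21 bp.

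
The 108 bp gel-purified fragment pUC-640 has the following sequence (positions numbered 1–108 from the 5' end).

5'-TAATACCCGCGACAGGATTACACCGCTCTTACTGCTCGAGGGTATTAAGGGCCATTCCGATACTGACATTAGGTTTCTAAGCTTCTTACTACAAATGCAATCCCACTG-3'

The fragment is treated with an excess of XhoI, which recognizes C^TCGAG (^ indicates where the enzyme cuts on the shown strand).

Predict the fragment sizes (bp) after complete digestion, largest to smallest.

73, 35 bp

The XhoI site (CTCGAG) starts at position 35.
XhoI cuts after the first base of each site, so after position 35.
Linear molecule, 1 cut → 2 fragments:
  1–35 → 35 bp
  36–108 → 73 bp
Sorted largest to smallest: 73, 35 bp.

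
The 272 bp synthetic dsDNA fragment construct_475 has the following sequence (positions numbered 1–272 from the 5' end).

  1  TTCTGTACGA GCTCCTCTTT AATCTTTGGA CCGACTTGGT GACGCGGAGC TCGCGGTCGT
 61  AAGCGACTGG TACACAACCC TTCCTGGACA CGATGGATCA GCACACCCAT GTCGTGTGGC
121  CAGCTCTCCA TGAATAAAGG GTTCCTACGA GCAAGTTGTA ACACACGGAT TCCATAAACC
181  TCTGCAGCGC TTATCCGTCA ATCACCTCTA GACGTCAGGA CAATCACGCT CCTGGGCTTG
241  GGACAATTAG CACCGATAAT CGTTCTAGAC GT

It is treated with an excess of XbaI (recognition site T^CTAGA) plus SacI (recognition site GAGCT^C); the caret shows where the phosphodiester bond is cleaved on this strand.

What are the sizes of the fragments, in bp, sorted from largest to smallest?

156, 57, 38, 13, 8 bp

XbaI sites (TCTAGA) start at positions 207, 264.
XbaI cuts after the first base of each site, so after positions 207, 264.
SacI sites (GAGCTC) start at positions 9, 47.
SacI cuts after base 5 of each site (before the last base), so after positions 13, 51.
Combined cut positions: 13, 51, 207, 264.
Linear molecule, 4 cuts → 5 fragments:
  1–13 → 13 bp
  14–51 → 38 bp
  52–207 → 156 bp
  208–264 → 57 bp
  265–272 → 8 bp
Sorted largest to smallest: 156, 57, 38, 13, 8 bp.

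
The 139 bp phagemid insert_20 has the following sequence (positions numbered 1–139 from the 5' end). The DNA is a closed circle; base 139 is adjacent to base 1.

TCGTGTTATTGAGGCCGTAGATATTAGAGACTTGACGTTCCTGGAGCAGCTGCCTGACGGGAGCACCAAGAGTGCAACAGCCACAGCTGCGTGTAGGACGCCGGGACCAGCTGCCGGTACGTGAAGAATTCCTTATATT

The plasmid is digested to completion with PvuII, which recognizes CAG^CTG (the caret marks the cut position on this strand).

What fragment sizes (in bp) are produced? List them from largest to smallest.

PvuII sites (CAGCTG) start at positions 47, 84, 108.
PvuII cuts after base 3 of each site, so after positions 49, 86, 110.
Circular molecule, 3 cuts → 3 fragments:
  50–86 → 37 bp
  87–110 → 24 bp
  111–139 then 1–49 → 29 + 49 = 78 bp
Sorted largest to smallest: 78, 37, 24 bp.

78, 37, 24 bp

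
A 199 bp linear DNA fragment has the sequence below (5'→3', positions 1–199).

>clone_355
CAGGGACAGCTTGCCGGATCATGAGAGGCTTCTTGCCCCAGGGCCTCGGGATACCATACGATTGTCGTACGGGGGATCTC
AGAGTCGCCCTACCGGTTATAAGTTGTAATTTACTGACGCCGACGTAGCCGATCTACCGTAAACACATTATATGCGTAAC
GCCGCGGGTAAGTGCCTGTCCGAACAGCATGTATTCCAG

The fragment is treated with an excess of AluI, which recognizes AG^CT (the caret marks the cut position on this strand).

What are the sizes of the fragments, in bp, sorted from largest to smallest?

190, 9 bp

The AluI site (AGCT) starts at position 8.
AluI cuts after base 2 of each site, so after position 9.
Linear molecule, 1 cut → 2 fragments:
  1–9 → 9 bp
  10–199 → 190 bp
Sorted largest to smallest: 190, 9 bp.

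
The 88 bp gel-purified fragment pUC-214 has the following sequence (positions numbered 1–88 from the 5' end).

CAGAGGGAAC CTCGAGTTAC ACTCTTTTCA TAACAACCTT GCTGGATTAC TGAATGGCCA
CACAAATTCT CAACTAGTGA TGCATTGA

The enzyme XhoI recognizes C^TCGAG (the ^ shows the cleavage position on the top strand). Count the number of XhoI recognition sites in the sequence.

1

CTCGAG occurs starting at position 11.
XhoI cuts at 1 site.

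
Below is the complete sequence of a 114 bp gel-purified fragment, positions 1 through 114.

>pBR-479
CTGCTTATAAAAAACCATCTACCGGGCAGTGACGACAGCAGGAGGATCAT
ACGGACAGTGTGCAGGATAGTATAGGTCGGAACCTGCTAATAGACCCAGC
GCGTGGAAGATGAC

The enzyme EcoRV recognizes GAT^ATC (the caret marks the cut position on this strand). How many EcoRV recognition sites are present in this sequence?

0

No occurrence of GATATC is present in the sequence.
EcoRV does not cut: 0 sites.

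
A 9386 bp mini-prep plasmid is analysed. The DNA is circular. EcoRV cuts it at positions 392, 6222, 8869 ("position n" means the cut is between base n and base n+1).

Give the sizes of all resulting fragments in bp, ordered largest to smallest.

5830, 2647, 909 bp

Circular molecule, 3 cuts → 3 fragments:
  6222 − 392 = 5830 bp
  8869 − 6222 = 2647 bp
  wrap: 9386 − 8869 + 392 = 909 bp
Sorted largest to smallest: 5830, 2647, 909 bp.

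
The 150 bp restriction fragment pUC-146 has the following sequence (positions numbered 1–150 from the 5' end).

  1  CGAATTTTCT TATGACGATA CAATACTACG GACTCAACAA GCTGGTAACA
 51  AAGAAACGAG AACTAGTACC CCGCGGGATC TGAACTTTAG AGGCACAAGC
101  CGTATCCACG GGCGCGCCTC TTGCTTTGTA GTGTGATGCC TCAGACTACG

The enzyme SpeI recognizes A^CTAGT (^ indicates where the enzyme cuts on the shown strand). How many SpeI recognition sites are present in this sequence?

ACTAGT occurs starting at position 62.
SpeI cuts at 1 site.

1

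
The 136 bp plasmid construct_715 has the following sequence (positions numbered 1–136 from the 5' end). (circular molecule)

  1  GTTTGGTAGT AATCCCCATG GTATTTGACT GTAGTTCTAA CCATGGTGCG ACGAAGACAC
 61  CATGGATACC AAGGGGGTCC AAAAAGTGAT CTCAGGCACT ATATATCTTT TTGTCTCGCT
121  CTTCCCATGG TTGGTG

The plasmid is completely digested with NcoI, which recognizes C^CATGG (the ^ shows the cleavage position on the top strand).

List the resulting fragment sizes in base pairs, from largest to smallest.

65, 27, 25, 19 bp

NcoI sites (CCATGG) start at positions 16, 41, 60, 125.
NcoI cuts after the first base of each site, so after positions 16, 41, 60, 125.
Circular molecule, 4 cuts → 4 fragments:
  17–41 → 25 bp
  42–60 → 19 bp
  61–125 → 65 bp
  126–136 then 1–16 → 11 + 16 = 27 bp
Sorted largest to smallest: 65, 27, 25, 19 bp.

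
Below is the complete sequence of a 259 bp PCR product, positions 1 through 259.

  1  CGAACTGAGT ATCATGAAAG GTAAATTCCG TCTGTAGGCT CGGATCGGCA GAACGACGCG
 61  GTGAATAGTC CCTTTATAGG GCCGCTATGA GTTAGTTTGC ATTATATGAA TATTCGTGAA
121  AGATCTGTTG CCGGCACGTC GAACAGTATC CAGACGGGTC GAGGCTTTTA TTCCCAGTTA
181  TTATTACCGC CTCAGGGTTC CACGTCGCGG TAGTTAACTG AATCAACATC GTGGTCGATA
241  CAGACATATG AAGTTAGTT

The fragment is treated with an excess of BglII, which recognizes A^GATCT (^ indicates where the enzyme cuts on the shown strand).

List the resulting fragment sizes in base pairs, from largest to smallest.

The BglII site (AGATCT) starts at position 121.
BglII cuts after the first base of each site, so after position 121.
Linear molecule, 1 cut → 2 fragments:
  1–121 → 121 bp
  122–259 → 138 bp
Sorted largest to smallest: 138, 121 bp.

138, 121 bp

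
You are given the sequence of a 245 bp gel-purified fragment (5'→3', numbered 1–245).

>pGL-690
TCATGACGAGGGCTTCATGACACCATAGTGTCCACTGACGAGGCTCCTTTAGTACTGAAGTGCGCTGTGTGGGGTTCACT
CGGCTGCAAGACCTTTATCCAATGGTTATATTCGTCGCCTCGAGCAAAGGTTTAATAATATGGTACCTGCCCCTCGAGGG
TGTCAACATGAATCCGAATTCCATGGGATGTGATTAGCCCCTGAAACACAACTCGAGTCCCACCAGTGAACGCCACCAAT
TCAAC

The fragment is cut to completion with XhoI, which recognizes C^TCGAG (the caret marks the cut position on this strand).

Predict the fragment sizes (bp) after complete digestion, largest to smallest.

119, 59, 34, 33 bp

XhoI sites (CTCGAG) start at positions 119, 153, 212.
XhoI cuts after the first base of each site, so after positions 119, 153, 212.
Linear molecule, 3 cuts → 4 fragments:
  1–119 → 119 bp
  120–153 → 34 bp
  154–212 → 59 bp
  213–245 → 33 bp
Sorted largest to smallest: 119, 59, 34, 33 bp.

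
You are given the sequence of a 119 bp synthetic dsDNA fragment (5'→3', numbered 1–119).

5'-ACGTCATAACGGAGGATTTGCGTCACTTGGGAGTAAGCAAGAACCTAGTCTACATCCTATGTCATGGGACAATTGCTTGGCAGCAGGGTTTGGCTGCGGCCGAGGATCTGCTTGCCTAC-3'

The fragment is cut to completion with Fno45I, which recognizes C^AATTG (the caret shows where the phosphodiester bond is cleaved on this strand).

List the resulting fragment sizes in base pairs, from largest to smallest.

70, 49 bp

The Fno45I site (CAATTG) starts at position 70.
Fno45I cuts after the first base of each site, so after position 70.
Linear molecule, 1 cut → 2 fragments:
  1–70 → 70 bp
  71–119 → 49 bp
Sorted largest to smallest: 70, 49 bp.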